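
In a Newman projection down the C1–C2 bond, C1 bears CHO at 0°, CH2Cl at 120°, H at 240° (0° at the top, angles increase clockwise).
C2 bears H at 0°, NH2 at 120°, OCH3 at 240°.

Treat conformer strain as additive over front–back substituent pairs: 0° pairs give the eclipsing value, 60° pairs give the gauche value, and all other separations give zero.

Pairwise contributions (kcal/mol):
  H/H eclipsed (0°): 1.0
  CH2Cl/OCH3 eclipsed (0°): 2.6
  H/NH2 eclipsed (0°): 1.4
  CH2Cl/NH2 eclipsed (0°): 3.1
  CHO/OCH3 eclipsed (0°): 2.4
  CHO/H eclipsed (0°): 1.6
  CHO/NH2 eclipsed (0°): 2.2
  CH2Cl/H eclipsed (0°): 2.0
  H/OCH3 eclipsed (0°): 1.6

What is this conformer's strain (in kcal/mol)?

6.3 kcal/mol

This conformer (eclipsed): CHO–H eclipsed, CH2Cl–NH2 eclipsed, H–OCH3 eclipsed; 1.6 + 3.1 + 1.6 = 6.3 kcal/mol.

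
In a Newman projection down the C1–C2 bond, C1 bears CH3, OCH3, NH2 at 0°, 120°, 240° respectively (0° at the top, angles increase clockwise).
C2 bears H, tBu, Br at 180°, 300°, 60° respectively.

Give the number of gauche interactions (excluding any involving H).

Non-H gauche pairs: CH3(0°)/tBu(300°); CH3(0°)/Br(60°); OCH3(120°)/Br(60°); NH2(240°)/tBu(300°) — 4 interactions.

4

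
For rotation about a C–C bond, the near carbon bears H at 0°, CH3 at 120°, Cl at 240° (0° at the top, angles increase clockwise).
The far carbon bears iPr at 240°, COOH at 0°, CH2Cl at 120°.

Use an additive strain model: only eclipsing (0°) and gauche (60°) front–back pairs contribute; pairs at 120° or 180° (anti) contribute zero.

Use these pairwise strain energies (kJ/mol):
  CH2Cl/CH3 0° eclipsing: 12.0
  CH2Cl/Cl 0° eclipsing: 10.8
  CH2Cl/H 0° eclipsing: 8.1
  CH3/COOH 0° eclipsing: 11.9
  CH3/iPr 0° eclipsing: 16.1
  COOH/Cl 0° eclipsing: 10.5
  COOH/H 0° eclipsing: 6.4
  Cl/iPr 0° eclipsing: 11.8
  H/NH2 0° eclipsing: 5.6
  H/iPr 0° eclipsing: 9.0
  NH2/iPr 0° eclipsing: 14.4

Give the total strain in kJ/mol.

This conformer (eclipsed): H(0°)/COOH(0°) eclipsed 6.4; CH3(120°)/CH2Cl(120°) eclipsed 12.0; Cl(240°)/iPr(240°) eclipsed 11.8 → 30.2 kJ/mol.

30.2 kJ/mol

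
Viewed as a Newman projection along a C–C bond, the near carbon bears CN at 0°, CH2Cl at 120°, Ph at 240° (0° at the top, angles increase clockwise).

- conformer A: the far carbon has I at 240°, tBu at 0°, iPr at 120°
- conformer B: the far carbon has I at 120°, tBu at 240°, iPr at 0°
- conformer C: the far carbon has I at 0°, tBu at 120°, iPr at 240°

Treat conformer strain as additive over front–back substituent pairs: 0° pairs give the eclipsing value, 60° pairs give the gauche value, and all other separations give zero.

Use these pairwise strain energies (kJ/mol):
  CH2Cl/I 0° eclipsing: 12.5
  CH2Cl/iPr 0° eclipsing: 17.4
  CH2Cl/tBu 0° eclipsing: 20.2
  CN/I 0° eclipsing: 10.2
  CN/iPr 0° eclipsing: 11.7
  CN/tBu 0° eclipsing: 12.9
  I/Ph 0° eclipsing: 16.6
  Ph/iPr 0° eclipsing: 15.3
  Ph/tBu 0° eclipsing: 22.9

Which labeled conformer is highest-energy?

A (eclipsed): CN–tBu eclipsed, CH2Cl–iPr eclipsed, Ph–I eclipsed; 12.9 + 17.4 + 16.6 = 46.9 kJ/mol.
B (eclipsed): CN–iPr eclipsed, CH2Cl–I eclipsed, Ph–tBu eclipsed; 11.7 + 12.5 + 22.9 = 47.1 kJ/mol.
C (eclipsed): CN–I eclipsed, CH2Cl–tBu eclipsed, Ph–iPr eclipsed; 10.2 + 20.2 + 15.3 = 45.7 kJ/mol.
B has the highest total (47.1 kJ/mol).

B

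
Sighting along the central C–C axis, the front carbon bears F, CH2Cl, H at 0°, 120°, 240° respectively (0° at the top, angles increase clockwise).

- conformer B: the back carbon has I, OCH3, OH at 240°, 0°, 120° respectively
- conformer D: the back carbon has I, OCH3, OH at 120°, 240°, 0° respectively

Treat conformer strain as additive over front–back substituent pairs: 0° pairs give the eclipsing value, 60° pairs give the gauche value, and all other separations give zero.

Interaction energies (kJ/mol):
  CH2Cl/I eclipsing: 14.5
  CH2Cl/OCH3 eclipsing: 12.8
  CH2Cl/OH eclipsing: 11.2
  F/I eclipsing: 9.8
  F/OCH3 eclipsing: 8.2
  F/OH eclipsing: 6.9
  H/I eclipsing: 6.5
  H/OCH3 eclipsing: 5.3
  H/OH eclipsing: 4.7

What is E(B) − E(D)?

B (eclipsed): F–OCH3 eclipsed, CH2Cl–OH eclipsed, H–I eclipsed; 8.2 + 11.2 + 6.5 = 25.9 kJ/mol.
D (eclipsed): F–OH eclipsed, CH2Cl–I eclipsed, H–OCH3 eclipsed; 6.9 + 14.5 + 5.3 = 26.7 kJ/mol.
E(B) − E(D) = 25.9 − 26.7 = -0.8 kJ/mol.

-0.8 kJ/mol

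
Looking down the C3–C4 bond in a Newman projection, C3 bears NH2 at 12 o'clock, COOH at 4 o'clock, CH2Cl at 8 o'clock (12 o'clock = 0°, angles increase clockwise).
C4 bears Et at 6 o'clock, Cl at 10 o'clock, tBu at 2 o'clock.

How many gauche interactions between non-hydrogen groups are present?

Non-H gauche pairs: NH2(0°)/Cl(300°); NH2(0°)/tBu(60°); COOH(120°)/Et(180°); COOH(120°)/tBu(60°); CH2Cl(240°)/Et(180°); CH2Cl(240°)/Cl(300°) — 6 interactions.

6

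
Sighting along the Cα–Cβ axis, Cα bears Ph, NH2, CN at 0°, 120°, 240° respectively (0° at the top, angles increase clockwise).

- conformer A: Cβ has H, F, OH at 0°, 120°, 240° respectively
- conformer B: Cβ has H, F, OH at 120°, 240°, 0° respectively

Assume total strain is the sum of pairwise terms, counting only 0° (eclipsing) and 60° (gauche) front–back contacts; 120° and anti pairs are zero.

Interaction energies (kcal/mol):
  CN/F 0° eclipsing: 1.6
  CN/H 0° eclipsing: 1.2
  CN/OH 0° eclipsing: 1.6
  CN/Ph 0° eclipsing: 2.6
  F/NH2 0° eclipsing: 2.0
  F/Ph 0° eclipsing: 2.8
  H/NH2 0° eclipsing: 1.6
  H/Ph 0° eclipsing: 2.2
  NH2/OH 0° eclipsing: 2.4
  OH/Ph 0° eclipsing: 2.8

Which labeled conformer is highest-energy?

B

A (eclipsed): Ph(0°)/H(0°) eclipsed 2.2; NH2(120°)/F(120°) eclipsed 2.0; CN(240°)/OH(240°) eclipsed 1.6 → 5.8 kcal/mol.
B (eclipsed): Ph(0°)/OH(0°) eclipsed 2.8; NH2(120°)/H(120°) eclipsed 1.6; CN(240°)/F(240°) eclipsed 1.6 → 6.0 kcal/mol.
B has the highest total (6.0 kcal/mol).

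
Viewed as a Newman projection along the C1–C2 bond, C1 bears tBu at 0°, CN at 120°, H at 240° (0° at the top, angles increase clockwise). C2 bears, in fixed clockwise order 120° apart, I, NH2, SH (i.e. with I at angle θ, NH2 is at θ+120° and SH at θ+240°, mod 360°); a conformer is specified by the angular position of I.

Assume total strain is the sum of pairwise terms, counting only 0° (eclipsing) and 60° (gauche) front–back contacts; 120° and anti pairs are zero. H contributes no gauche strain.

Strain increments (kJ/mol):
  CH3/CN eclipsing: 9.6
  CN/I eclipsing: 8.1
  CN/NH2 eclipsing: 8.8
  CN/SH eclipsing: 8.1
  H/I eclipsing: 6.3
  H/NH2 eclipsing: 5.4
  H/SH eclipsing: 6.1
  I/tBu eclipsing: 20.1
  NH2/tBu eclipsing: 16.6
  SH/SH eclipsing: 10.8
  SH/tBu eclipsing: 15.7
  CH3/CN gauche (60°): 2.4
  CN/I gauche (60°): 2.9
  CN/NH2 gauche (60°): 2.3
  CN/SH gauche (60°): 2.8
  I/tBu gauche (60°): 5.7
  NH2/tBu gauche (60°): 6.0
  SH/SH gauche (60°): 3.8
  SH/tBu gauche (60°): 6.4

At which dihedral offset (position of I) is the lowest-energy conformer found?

300°

I at 0° (eclipsed): tBu(0°)/I(0°) eclipsed 20.1; CN(120°)/NH2(120°) eclipsed 8.8; H(240°)/SH(240°) eclipsed 6.1 → 35.0 kJ/mol.
I at 60° (staggered): tBu(0°)/I(60°) gauche 5.7; tBu(0°)/SH(300°) gauche 6.4; CN(120°)/I(60°) gauche 2.9; CN(120°)/NH2(180°) gauche 2.3 → 17.3 kJ/mol.
I at 120° (eclipsed): tBu(0°)/SH(0°) eclipsed 15.7; CN(120°)/I(120°) eclipsed 8.1; H(240°)/NH2(240°) eclipsed 5.4 → 29.2 kJ/mol.
I at 180° (staggered): tBu(0°)/NH2(300°) gauche 6.0; tBu(0°)/SH(60°) gauche 6.4; CN(120°)/I(180°) gauche 2.9; CN(120°)/SH(60°) gauche 2.8 → 18.1 kJ/mol.
I at 240° (eclipsed): tBu(0°)/NH2(0°) eclipsed 16.6; CN(120°)/SH(120°) eclipsed 8.1; H(240°)/I(240°) eclipsed 6.3 → 31.0 kJ/mol.
I at 300° (staggered): tBu(0°)/I(300°) gauche 5.7; tBu(0°)/NH2(60°) gauche 6.0; CN(120°)/NH2(60°) gauche 2.3; CN(120°)/SH(180°) gauche 2.8 → 16.8 kJ/mol.
The minimum (16.8 kJ/mol) occurs with I at 300°.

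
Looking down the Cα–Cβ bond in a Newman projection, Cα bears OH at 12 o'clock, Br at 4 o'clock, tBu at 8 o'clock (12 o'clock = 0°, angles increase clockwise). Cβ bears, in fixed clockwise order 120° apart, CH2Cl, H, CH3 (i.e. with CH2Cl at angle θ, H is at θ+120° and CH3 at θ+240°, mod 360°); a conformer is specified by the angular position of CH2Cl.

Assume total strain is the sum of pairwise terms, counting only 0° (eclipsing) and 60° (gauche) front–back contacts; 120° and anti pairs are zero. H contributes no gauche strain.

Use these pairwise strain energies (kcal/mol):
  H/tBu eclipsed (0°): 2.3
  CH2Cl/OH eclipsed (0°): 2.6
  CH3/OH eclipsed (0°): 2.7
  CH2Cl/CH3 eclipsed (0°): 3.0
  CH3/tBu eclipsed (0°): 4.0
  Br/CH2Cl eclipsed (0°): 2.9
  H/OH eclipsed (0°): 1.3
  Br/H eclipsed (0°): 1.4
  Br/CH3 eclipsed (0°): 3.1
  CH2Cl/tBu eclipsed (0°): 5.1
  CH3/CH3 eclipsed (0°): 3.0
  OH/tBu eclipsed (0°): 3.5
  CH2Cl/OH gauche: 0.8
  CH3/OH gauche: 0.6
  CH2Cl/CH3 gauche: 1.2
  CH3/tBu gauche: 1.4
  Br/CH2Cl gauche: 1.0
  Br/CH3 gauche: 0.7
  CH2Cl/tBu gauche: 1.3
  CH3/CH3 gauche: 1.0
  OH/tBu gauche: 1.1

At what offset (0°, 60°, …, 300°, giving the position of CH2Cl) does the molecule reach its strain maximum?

240°

CH2Cl at 0° (eclipsed): OH(0°)/CH2Cl(0°) eclipsed 2.6; Br(120°)/H(120°) eclipsed 1.4; tBu(240°)/CH3(240°) eclipsed 4.0 → 8.0 kcal/mol.
CH2Cl at 60° (staggered): OH(0°)/CH2Cl(60°) gauche 0.8; OH(0°)/CH3(300°) gauche 0.6; Br(120°)/CH2Cl(60°) gauche 1.0; tBu(240°)/CH3(300°) gauche 1.4 → 3.8 kcal/mol.
CH2Cl at 120° (eclipsed): OH(0°)/CH3(0°) eclipsed 2.7; Br(120°)/CH2Cl(120°) eclipsed 2.9; tBu(240°)/H(240°) eclipsed 2.3 → 7.9 kcal/mol.
CH2Cl at 180° (staggered): OH(0°)/CH3(60°) gauche 0.6; Br(120°)/CH2Cl(180°) gauche 1.0; Br(120°)/CH3(60°) gauche 0.7; tBu(240°)/CH2Cl(180°) gauche 1.3 → 3.6 kcal/mol.
CH2Cl at 240° (eclipsed): OH(0°)/H(0°) eclipsed 1.3; Br(120°)/CH3(120°) eclipsed 3.1; tBu(240°)/CH2Cl(240°) eclipsed 5.1 → 9.5 kcal/mol.
CH2Cl at 300° (staggered): OH(0°)/CH2Cl(300°) gauche 0.8; Br(120°)/CH3(180°) gauche 0.7; tBu(240°)/CH2Cl(300°) gauche 1.3; tBu(240°)/CH3(180°) gauche 1.4 → 4.2 kcal/mol.
The maximum (9.5 kcal/mol) occurs with CH2Cl at 240°.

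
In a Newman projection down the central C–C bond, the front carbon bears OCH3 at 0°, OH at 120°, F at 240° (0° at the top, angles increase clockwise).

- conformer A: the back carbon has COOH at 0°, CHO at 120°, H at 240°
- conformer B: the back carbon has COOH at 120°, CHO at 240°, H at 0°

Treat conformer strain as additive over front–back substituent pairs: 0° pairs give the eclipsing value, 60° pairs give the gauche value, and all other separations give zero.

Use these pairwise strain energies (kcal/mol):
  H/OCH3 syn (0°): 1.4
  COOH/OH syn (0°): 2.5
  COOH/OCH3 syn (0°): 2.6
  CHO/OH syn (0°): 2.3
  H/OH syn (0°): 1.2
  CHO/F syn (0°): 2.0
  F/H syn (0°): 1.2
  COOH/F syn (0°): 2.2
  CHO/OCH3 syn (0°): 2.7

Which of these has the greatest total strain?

A

A (eclipsed): OCH3(0°)/COOH(0°) eclipsed 2.6; OH(120°)/CHO(120°) eclipsed 2.3; F(240°)/H(240°) eclipsed 1.2 → 6.1 kcal/mol.
B (eclipsed): OCH3(0°)/H(0°) eclipsed 1.4; OH(120°)/COOH(120°) eclipsed 2.5; F(240°)/CHO(240°) eclipsed 2.0 → 5.9 kcal/mol.
A has the highest total (6.1 kcal/mol).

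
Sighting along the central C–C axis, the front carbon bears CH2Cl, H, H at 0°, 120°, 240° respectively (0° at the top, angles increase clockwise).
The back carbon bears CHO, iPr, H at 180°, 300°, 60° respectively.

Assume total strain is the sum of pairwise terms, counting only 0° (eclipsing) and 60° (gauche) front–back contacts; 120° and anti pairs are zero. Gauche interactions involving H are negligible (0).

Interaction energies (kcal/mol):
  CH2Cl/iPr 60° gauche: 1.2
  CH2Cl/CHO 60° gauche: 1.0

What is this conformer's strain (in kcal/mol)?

This conformer (staggered): CH2Cl–iPr gauche; 1.2 = 1.2 kcal/mol.

1.2 kcal/mol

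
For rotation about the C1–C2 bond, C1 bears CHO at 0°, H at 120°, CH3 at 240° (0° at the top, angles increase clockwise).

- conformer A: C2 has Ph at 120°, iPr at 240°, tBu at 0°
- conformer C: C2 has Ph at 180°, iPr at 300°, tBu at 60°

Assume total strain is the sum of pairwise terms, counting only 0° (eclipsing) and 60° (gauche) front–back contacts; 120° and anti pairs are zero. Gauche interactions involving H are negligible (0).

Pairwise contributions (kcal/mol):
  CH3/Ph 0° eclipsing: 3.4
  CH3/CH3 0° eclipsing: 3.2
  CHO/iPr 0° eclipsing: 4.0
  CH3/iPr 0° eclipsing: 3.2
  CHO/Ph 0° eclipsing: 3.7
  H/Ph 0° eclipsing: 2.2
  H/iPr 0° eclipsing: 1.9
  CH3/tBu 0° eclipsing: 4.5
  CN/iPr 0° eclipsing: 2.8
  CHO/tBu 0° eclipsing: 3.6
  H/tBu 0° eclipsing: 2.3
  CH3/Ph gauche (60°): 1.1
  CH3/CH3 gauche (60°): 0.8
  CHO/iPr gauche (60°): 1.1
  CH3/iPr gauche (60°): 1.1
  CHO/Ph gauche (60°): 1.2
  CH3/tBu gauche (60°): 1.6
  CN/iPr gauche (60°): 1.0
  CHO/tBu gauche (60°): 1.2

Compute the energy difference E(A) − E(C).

A is eclipsed. CHO at 0° is eclipsed with tBu at 0° (3.6); H at 120° is eclipsed with Ph at 120° (2.2); CH3 at 240° is eclipsed with iPr at 240° (3.2). Total 9.0 kcal/mol.
C is staggered. CHO at 0° is gauche with iPr at 300° (1.1); CHO at 0° is gauche with tBu at 60° (1.2); CH3 at 240° is gauche with Ph at 180° (1.1); CH3 at 240° is gauche with iPr at 300° (1.1). Total 4.5 kcal/mol.
E(A) − E(C) = 9.0 − 4.5 = +4.5 kcal/mol.

+4.5 kcal/mol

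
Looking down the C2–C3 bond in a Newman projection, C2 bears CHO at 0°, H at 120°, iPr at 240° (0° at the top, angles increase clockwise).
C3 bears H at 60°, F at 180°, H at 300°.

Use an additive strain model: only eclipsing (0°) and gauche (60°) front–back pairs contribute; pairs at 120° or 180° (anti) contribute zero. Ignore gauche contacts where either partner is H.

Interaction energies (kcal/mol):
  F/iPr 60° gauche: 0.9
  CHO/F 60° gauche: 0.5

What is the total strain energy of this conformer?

This conformer (staggered): iPr–F gauche; 0.9 = 0.9 kcal/mol.

0.9 kcal/mol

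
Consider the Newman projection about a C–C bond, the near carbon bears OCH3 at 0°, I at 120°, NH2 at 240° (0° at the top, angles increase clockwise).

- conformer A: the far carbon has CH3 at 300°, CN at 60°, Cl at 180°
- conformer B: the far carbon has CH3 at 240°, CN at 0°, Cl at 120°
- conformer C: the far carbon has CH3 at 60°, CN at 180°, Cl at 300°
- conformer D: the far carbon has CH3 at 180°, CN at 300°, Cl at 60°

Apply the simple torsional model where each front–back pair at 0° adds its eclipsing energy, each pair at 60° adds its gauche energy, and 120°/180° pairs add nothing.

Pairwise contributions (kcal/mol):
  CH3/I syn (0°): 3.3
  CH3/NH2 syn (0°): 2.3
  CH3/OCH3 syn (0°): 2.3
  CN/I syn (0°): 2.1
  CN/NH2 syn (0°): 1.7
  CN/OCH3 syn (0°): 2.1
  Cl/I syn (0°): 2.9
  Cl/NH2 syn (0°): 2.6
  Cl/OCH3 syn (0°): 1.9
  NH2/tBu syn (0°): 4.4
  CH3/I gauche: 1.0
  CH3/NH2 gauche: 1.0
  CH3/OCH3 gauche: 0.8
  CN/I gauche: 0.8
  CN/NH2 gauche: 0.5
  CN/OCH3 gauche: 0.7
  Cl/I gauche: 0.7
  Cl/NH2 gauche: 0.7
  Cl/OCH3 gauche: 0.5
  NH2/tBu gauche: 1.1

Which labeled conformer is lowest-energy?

C

A (staggered): OCH3–CH3 gauche, OCH3–CN gauche, I–CN gauche, I–Cl gauche, NH2–CH3 gauche, NH2–Cl gauche; 0.8 + 0.7 + 0.8 + 0.7 + 1.0 + 0.7 = 4.7 kcal/mol.
B (eclipsed): OCH3–CN eclipsed, I–Cl eclipsed, NH2–CH3 eclipsed; 2.1 + 2.9 + 2.3 = 7.3 kcal/mol.
C (staggered): OCH3–CH3 gauche, OCH3–Cl gauche, I–CH3 gauche, I–CN gauche, NH2–CN gauche, NH2–Cl gauche; 0.8 + 0.5 + 1.0 + 0.8 + 0.5 + 0.7 = 4.3 kcal/mol.
D (staggered): OCH3–CN gauche, OCH3–Cl gauche, I–CH3 gauche, I–Cl gauche, NH2–CH3 gauche, NH2–CN gauche; 0.7 + 0.5 + 1.0 + 0.7 + 1.0 + 0.5 = 4.4 kcal/mol.
C has the lowest total (4.3 kcal/mol).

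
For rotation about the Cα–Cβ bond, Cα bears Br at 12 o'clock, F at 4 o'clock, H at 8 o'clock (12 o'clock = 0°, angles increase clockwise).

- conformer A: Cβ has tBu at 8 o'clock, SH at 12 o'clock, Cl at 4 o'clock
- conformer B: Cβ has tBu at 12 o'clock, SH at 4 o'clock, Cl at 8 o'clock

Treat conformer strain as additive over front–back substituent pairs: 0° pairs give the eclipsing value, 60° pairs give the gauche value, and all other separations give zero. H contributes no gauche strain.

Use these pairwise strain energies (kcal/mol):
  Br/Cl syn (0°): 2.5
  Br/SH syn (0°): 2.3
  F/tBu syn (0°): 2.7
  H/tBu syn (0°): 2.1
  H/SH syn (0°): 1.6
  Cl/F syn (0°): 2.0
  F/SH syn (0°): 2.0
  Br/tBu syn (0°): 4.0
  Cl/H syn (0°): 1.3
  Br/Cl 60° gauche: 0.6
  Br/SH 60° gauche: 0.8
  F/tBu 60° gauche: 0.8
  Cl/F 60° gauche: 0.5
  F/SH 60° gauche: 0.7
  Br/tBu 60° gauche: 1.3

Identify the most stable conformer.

A is eclipsed. Br at 0° is eclipsed with SH at 0° (2.3); F at 120° is eclipsed with Cl at 120° (2.0); H at 240° is eclipsed with tBu at 240° (2.1). Total 6.4 kcal/mol.
B is eclipsed. Br at 0° is eclipsed with tBu at 0° (4.0); F at 120° is eclipsed with SH at 120° (2.0); H at 240° is eclipsed with Cl at 240° (1.3). Total 7.3 kcal/mol.
A has the lowest total (6.4 kcal/mol).

A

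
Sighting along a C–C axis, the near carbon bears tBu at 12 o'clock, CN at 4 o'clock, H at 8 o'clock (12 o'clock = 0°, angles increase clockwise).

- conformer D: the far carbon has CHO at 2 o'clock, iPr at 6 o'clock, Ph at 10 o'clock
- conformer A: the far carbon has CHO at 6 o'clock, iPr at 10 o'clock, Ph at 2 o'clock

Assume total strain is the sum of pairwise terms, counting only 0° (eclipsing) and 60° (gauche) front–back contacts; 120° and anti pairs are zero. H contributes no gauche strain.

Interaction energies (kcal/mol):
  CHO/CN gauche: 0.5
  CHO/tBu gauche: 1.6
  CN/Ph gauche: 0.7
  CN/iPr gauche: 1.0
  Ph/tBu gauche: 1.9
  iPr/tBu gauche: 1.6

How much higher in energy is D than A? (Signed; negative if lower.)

D (staggered): tBu–CHO gauche, tBu–Ph gauche, CN–CHO gauche, CN–iPr gauche; 1.6 + 1.9 + 0.5 + 1.0 = 5.0 kcal/mol.
A (staggered): tBu–iPr gauche, tBu–Ph gauche, CN–CHO gauche, CN–Ph gauche; 1.6 + 1.9 + 0.5 + 0.7 = 4.7 kcal/mol.
E(D) − E(A) = 5.0 − 4.7 = +0.3 kcal/mol.

+0.3 kcal/mol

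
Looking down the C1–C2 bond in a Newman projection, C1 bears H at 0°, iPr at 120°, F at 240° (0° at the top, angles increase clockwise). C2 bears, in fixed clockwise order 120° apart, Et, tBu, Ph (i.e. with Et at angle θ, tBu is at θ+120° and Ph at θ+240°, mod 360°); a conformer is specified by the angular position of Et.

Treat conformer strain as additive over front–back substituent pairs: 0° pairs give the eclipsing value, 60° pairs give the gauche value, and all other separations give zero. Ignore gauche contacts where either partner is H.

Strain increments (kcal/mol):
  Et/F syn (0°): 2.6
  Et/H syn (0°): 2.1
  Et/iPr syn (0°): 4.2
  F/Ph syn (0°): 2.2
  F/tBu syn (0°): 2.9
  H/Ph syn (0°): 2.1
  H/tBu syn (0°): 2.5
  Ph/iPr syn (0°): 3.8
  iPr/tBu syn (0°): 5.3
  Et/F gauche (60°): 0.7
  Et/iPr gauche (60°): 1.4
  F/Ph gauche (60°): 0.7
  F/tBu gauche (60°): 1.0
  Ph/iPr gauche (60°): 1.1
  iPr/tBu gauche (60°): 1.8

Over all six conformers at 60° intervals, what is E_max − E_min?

Et at 0° (eclipsed): H(0°)/Et(0°) eclipsed 2.1; iPr(120°)/tBu(120°) eclipsed 5.3; F(240°)/Ph(240°) eclipsed 2.2 → 9.6 kcal/mol.
Et at 60° (staggered): iPr(120°)/Et(60°) gauche 1.4; iPr(120°)/tBu(180°) gauche 1.8; F(240°)/tBu(180°) gauche 1.0; F(240°)/Ph(300°) gauche 0.7 → 4.9 kcal/mol.
Et at 120° (eclipsed): H(0°)/Ph(0°) eclipsed 2.1; iPr(120°)/Et(120°) eclipsed 4.2; F(240°)/tBu(240°) eclipsed 2.9 → 9.2 kcal/mol.
Et at 180° (staggered): iPr(120°)/Et(180°) gauche 1.4; iPr(120°)/Ph(60°) gauche 1.1; F(240°)/Et(180°) gauche 0.7; F(240°)/tBu(300°) gauche 1.0 → 4.2 kcal/mol.
Et at 240° (eclipsed): H(0°)/tBu(0°) eclipsed 2.5; iPr(120°)/Ph(120°) eclipsed 3.8; F(240°)/Et(240°) eclipsed 2.6 → 8.9 kcal/mol.
Et at 300° (staggered): iPr(120°)/tBu(60°) gauche 1.8; iPr(120°)/Ph(180°) gauche 1.1; F(240°)/Et(300°) gauche 0.7; F(240°)/Ph(180°) gauche 0.7 → 4.3 kcal/mol.
Max at 0° (9.6 kcal/mol), min at 180° (4.2 kcal/mol); barrier = 5.4 kcal/mol.

5.4 kcal/mol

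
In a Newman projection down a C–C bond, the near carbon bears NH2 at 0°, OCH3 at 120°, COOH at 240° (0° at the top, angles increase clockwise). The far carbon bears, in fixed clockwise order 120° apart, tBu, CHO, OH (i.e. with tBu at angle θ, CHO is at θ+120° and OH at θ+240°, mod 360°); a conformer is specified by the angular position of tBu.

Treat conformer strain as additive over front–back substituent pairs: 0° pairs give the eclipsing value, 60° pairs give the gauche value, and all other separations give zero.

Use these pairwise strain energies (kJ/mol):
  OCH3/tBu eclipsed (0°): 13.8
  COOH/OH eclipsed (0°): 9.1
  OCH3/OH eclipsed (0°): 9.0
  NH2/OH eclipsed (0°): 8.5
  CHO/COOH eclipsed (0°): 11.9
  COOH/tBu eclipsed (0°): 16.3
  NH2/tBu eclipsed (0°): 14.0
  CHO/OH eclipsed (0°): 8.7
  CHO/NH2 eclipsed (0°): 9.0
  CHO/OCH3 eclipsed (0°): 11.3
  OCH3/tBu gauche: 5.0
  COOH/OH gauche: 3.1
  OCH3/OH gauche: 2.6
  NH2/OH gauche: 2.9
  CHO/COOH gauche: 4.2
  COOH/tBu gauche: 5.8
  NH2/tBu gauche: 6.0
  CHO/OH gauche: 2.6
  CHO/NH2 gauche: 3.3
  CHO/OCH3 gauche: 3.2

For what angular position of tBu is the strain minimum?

180°

tBu at 0° is eclipsed. NH2 at 0° is eclipsed with tBu at 0° (14.0); OCH3 at 120° is eclipsed with CHO at 120° (11.3); COOH at 240° is eclipsed with OH at 240° (9.1). Total 34.4 kJ/mol.
tBu at 60° is staggered. NH2 at 0° is gauche with tBu at 60° (6.0); NH2 at 0° is gauche with OH at 300° (2.9); OCH3 at 120° is gauche with tBu at 60° (5.0); OCH3 at 120° is gauche with CHO at 180° (3.2); COOH at 240° is gauche with CHO at 180° (4.2); COOH at 240° is gauche with OH at 300° (3.1). Total 24.4 kJ/mol.
tBu at 120° is eclipsed. NH2 at 0° is eclipsed with OH at 0° (8.5); OCH3 at 120° is eclipsed with tBu at 120° (13.8); COOH at 240° is eclipsed with CHO at 240° (11.9). Total 34.2 kJ/mol.
tBu at 180° is staggered. NH2 at 0° is gauche with CHO at 300° (3.3); NH2 at 0° is gauche with OH at 60° (2.9); OCH3 at 120° is gauche with tBu at 180° (5.0); OCH3 at 120° is gauche with OH at 60° (2.6); COOH at 240° is gauche with tBu at 180° (5.8); COOH at 240° is gauche with CHO at 300° (4.2). Total 23.8 kJ/mol.
tBu at 240° is eclipsed. NH2 at 0° is eclipsed with CHO at 0° (9.0); OCH3 at 120° is eclipsed with OH at 120° (9.0); COOH at 240° is eclipsed with tBu at 240° (16.3). Total 34.3 kJ/mol.
tBu at 300° is staggered. NH2 at 0° is gauche with tBu at 300° (6.0); NH2 at 0° is gauche with CHO at 60° (3.3); OCH3 at 120° is gauche with CHO at 60° (3.2); OCH3 at 120° is gauche with OH at 180° (2.6); COOH at 240° is gauche with tBu at 300° (5.8); COOH at 240° is gauche with OH at 180° (3.1). Total 24.0 kJ/mol.
The minimum (23.8 kJ/mol) occurs with tBu at 180°.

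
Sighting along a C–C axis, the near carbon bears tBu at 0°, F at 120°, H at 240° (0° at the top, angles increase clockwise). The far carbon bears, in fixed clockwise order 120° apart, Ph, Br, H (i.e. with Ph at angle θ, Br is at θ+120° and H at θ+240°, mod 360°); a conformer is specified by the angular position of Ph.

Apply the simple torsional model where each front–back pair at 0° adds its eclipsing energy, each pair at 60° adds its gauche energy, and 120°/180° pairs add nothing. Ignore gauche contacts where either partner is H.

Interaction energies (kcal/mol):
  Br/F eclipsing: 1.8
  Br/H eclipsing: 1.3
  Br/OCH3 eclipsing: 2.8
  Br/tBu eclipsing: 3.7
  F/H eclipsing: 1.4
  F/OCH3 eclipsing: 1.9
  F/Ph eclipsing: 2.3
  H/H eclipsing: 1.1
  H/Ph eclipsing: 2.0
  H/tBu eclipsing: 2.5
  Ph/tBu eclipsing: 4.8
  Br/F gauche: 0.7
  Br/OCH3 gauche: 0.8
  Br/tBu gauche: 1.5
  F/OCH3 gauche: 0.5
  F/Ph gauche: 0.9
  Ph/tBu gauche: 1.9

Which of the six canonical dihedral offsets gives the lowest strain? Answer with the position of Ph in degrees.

180°

Ph at 0° (eclipsed): tBu(0°)/Ph(0°) eclipsed 4.8; F(120°)/Br(120°) eclipsed 1.8; H(240°)/H(240°) eclipsed 1.1 → 7.7 kcal/mol.
Ph at 60° (staggered): tBu(0°)/Ph(60°) gauche 1.9; F(120°)/Ph(60°) gauche 0.9; F(120°)/Br(180°) gauche 0.7 → 3.5 kcal/mol.
Ph at 120° (eclipsed): tBu(0°)/H(0°) eclipsed 2.5; F(120°)/Ph(120°) eclipsed 2.3; H(240°)/Br(240°) eclipsed 1.3 → 6.1 kcal/mol.
Ph at 180° (staggered): tBu(0°)/Br(300°) gauche 1.5; F(120°)/Ph(180°) gauche 0.9 → 2.4 kcal/mol.
Ph at 240° (eclipsed): tBu(0°)/Br(0°) eclipsed 3.7; F(120°)/H(120°) eclipsed 1.4; H(240°)/Ph(240°) eclipsed 2.0 → 7.1 kcal/mol.
Ph at 300° (staggered): tBu(0°)/Ph(300°) gauche 1.9; tBu(0°)/Br(60°) gauche 1.5; F(120°)/Br(60°) gauche 0.7 → 4.1 kcal/mol.
The minimum (2.4 kcal/mol) occurs with Ph at 180°.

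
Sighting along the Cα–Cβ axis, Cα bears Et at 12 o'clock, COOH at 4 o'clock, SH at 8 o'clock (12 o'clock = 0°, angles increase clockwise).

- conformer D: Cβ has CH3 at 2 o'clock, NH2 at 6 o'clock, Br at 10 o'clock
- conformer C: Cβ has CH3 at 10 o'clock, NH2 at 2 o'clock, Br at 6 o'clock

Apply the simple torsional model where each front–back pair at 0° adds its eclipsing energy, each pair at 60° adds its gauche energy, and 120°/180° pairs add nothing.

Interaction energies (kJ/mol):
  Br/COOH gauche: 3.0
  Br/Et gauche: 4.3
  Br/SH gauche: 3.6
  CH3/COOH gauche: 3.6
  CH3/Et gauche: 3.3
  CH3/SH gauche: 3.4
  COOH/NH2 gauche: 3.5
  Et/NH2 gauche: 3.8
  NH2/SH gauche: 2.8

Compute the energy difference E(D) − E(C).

D (staggered): Et(0°)/CH3(60°) gauche 3.3; Et(0°)/Br(300°) gauche 4.3; COOH(120°)/CH3(60°) gauche 3.6; COOH(120°)/NH2(180°) gauche 3.5; SH(240°)/NH2(180°) gauche 2.8; SH(240°)/Br(300°) gauche 3.6 → 21.1 kJ/mol.
C (staggered): Et(0°)/CH3(300°) gauche 3.3; Et(0°)/NH2(60°) gauche 3.8; COOH(120°)/NH2(60°) gauche 3.5; COOH(120°)/Br(180°) gauche 3.0; SH(240°)/CH3(300°) gauche 3.4; SH(240°)/Br(180°) gauche 3.6 → 20.6 kJ/mol.
E(D) − E(C) = 21.1 − 20.6 = +0.5 kJ/mol.

+0.5 kJ/mol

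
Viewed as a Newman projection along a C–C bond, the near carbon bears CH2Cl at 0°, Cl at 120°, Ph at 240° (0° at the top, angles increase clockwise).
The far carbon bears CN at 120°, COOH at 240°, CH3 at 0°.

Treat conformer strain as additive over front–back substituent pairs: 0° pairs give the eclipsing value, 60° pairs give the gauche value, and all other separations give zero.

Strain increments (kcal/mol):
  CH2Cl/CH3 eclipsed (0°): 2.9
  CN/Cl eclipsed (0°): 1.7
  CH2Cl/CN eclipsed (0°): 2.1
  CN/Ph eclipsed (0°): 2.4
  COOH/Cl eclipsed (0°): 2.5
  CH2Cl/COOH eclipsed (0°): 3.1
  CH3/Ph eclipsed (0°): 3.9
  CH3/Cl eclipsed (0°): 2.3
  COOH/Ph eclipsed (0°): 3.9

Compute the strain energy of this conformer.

This conformer (eclipsed): CH2Cl(0°)/CH3(0°) eclipsed 2.9; Cl(120°)/CN(120°) eclipsed 1.7; Ph(240°)/COOH(240°) eclipsed 3.9 → 8.5 kcal/mol.

8.5 kcal/mol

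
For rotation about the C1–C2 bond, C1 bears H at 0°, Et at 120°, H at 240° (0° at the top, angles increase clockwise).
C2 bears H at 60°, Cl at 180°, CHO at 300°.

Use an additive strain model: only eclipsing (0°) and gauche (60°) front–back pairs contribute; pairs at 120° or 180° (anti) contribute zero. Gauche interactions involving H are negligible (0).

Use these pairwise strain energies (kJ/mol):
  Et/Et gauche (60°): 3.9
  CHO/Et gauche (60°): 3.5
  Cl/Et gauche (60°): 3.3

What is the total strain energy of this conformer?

3.3 kJ/mol

This conformer (staggered): Et–Cl gauche; 3.3 = 3.3 kJ/mol.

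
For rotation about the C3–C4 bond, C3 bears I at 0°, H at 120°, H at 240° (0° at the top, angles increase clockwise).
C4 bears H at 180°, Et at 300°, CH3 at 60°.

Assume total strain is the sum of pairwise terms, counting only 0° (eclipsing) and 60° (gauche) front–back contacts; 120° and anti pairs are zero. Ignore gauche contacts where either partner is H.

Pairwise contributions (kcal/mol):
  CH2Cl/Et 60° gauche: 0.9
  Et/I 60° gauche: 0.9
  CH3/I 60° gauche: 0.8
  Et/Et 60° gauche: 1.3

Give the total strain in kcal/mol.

1.7 kcal/mol

This conformer (staggered): I–Et gauche, I–CH3 gauche; 0.9 + 0.8 = 1.7 kcal/mol.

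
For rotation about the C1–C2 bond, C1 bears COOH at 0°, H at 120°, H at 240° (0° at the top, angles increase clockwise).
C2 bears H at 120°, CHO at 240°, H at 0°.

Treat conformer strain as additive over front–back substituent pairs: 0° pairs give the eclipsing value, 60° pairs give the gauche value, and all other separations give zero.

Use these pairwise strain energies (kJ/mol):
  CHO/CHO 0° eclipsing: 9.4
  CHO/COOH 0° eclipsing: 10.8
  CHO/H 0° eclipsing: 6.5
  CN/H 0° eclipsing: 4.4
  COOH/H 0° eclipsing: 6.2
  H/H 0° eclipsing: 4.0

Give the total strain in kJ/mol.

16.7 kJ/mol

This conformer (eclipsed): COOH(0°)/H(0°) eclipsed 6.2; H(120°)/H(120°) eclipsed 4.0; H(240°)/CHO(240°) eclipsed 6.5 → 16.7 kJ/mol.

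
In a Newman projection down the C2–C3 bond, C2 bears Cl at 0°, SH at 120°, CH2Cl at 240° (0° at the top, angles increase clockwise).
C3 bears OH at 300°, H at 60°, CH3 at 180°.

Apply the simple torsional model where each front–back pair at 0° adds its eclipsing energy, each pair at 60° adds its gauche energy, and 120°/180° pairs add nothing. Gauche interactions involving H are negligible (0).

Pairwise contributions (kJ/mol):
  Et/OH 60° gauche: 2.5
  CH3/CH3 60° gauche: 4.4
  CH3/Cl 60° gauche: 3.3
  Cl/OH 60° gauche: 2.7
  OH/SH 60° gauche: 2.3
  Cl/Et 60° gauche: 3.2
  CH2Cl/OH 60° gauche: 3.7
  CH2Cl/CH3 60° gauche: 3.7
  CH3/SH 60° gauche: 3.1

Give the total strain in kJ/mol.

This conformer (staggered): Cl(0°)/OH(300°) gauche 2.7; SH(120°)/CH3(180°) gauche 3.1; CH2Cl(240°)/OH(300°) gauche 3.7; CH2Cl(240°)/CH3(180°) gauche 3.7 → 13.2 kJ/mol.

13.2 kJ/mol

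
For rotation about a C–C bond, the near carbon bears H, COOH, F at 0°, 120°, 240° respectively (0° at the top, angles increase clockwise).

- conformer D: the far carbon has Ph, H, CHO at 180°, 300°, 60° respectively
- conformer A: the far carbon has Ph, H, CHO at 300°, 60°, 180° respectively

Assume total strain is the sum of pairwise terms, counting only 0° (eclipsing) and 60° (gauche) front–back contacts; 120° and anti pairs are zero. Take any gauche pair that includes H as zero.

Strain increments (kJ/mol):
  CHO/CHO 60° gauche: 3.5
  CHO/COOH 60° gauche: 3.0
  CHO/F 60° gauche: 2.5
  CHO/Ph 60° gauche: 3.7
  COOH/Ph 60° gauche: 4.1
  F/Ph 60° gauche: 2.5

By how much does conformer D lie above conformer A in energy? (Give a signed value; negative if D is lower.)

+1.6 kJ/mol

D (staggered): COOH(120°)/Ph(180°) gauche 4.1; COOH(120°)/CHO(60°) gauche 3.0; F(240°)/Ph(180°) gauche 2.5 → 9.6 kJ/mol.
A (staggered): COOH(120°)/CHO(180°) gauche 3.0; F(240°)/Ph(300°) gauche 2.5; F(240°)/CHO(180°) gauche 2.5 → 8.0 kJ/mol.
E(D) − E(A) = 9.6 − 8.0 = +1.6 kJ/mol.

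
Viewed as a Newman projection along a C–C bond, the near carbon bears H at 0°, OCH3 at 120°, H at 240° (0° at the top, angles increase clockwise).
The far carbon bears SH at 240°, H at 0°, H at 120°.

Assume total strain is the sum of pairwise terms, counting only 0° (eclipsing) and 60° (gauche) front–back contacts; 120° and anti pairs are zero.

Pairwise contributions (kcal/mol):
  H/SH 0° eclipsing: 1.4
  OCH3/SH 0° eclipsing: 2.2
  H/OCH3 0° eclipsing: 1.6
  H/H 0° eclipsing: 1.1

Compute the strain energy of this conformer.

This conformer is eclipsed. H at 0° is eclipsed with H at 0° (1.1); OCH3 at 120° is eclipsed with H at 120° (1.6); H at 240° is eclipsed with SH at 240° (1.4). Total 4.1 kcal/mol.

4.1 kcal/mol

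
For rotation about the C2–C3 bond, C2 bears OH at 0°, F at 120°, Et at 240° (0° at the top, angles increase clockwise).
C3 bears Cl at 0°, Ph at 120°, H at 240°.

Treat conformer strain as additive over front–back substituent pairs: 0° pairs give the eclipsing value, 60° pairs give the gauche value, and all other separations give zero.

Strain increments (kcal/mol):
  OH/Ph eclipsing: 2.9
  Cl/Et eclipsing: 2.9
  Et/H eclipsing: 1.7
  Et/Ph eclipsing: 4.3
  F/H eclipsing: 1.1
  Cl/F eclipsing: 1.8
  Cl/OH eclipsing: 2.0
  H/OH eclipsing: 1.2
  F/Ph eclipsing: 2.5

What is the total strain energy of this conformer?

This conformer is eclipsed. OH at 0° is eclipsed with Cl at 0° (2.0); F at 120° is eclipsed with Ph at 120° (2.5); Et at 240° is eclipsed with H at 240° (1.7). Total 6.2 kcal/mol.

6.2 kcal/mol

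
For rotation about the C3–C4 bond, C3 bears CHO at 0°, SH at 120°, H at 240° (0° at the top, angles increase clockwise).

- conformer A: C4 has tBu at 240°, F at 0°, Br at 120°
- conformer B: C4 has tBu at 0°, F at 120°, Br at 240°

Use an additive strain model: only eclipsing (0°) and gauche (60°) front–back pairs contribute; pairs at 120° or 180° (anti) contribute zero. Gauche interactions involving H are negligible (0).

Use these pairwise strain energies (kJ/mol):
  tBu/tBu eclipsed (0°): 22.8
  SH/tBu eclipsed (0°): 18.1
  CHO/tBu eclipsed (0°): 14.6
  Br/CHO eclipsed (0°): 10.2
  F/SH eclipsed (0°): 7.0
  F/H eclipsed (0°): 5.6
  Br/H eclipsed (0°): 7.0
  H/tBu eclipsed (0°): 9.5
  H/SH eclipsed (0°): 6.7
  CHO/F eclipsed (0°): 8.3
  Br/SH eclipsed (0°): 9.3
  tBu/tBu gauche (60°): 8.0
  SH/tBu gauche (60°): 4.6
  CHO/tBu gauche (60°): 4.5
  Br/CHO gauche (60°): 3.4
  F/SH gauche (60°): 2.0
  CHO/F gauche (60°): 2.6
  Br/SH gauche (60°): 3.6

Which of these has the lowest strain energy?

A (eclipsed): CHO(0°)/F(0°) eclipsed 8.3; SH(120°)/Br(120°) eclipsed 9.3; H(240°)/tBu(240°) eclipsed 9.5 → 27.1 kJ/mol.
B (eclipsed): CHO(0°)/tBu(0°) eclipsed 14.6; SH(120°)/F(120°) eclipsed 7.0; H(240°)/Br(240°) eclipsed 7.0 → 28.6 kJ/mol.
A has the lowest total (27.1 kJ/mol).

A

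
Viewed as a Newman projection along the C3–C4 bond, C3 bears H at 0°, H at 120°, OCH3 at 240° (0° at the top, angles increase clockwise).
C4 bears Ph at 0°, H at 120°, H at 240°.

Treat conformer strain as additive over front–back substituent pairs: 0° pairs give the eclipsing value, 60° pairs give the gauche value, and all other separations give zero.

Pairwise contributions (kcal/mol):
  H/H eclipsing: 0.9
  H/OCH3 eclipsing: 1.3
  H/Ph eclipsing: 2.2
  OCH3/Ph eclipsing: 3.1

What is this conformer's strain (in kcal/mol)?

4.4 kcal/mol

This conformer (eclipsed): H–Ph eclipsed, H–H eclipsed, OCH3–H eclipsed; 2.2 + 0.9 + 1.3 = 4.4 kcal/mol.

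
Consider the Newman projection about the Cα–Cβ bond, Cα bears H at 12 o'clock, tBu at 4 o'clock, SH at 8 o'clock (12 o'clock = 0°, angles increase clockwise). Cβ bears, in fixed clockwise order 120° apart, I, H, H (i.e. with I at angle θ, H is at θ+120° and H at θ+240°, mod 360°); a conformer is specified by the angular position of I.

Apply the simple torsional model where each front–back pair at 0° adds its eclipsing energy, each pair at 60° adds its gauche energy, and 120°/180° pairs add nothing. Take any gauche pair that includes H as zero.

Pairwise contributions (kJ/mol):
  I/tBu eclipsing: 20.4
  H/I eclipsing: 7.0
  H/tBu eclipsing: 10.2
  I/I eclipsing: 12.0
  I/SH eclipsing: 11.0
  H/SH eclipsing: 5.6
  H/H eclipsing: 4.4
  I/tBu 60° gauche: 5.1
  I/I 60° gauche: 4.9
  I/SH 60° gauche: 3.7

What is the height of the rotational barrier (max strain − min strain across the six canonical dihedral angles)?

26.7 kJ/mol

I at 0° (eclipsed): H(0°)/I(0°) eclipsed 7.0; tBu(120°)/H(120°) eclipsed 10.2; SH(240°)/H(240°) eclipsed 5.6 → 22.8 kJ/mol.
I at 60° (staggered): tBu(120°)/I(60°) gauche 5.1 → 5.1 kJ/mol.
I at 120° (eclipsed): H(0°)/H(0°) eclipsed 4.4; tBu(120°)/I(120°) eclipsed 20.4; SH(240°)/H(240°) eclipsed 5.6 → 30.4 kJ/mol.
I at 180° (staggered): tBu(120°)/I(180°) gauche 5.1; SH(240°)/I(180°) gauche 3.7 → 8.8 kJ/mol.
I at 240° (eclipsed): H(0°)/H(0°) eclipsed 4.4; tBu(120°)/H(120°) eclipsed 10.2; SH(240°)/I(240°) eclipsed 11.0 → 25.6 kJ/mol.
I at 300° (staggered): SH(240°)/I(300°) gauche 3.7 → 3.7 kJ/mol.
Max at 120° (30.4 kJ/mol), min at 300° (3.7 kJ/mol); barrier = 26.7 kJ/mol.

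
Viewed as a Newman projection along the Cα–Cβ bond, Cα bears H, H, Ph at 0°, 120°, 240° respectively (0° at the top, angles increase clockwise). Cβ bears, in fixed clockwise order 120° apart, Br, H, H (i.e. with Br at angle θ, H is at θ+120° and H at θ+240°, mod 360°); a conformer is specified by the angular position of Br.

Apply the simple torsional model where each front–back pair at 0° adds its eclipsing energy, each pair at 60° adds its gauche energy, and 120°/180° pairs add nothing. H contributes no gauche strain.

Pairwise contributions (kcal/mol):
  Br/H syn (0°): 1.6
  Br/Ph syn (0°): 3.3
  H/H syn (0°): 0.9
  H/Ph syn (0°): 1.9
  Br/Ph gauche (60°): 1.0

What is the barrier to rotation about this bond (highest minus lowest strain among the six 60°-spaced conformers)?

5.1 kcal/mol

Br at 0° (eclipsed): H(0°)/Br(0°) eclipsed 1.6; H(120°)/H(120°) eclipsed 0.9; Ph(240°)/H(240°) eclipsed 1.9 → 4.4 kcal/mol.
Br at 60° (staggered): no non-H gauche contacts → 0.0 kcal/mol.
Br at 120° (eclipsed): H(0°)/H(0°) eclipsed 0.9; H(120°)/Br(120°) eclipsed 1.6; Ph(240°)/H(240°) eclipsed 1.9 → 4.4 kcal/mol.
Br at 180° (staggered): Ph(240°)/Br(180°) gauche 1.0 → 1.0 kcal/mol.
Br at 240° (eclipsed): H(0°)/H(0°) eclipsed 0.9; H(120°)/H(120°) eclipsed 0.9; Ph(240°)/Br(240°) eclipsed 3.3 → 5.1 kcal/mol.
Br at 300° (staggered): Ph(240°)/Br(300°) gauche 1.0 → 1.0 kcal/mol.
Max at 240° (5.1 kcal/mol), min at 60° (0.0 kcal/mol); barrier = 5.1 kcal/mol.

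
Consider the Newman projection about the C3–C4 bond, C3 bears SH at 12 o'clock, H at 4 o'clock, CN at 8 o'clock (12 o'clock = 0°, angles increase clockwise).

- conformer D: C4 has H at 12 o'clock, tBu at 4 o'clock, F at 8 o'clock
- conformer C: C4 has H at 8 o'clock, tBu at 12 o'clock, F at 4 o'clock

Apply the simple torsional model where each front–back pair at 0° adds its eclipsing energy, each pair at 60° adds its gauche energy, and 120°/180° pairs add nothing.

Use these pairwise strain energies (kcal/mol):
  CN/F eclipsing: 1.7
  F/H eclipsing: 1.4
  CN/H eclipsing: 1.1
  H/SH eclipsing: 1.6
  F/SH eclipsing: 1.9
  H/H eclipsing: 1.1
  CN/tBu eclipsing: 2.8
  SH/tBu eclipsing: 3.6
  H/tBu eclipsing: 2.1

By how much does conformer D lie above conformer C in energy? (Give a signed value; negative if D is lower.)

D is eclipsed. SH at 0° is eclipsed with H at 0° (1.6); H at 120° is eclipsed with tBu at 120° (2.1); CN at 240° is eclipsed with F at 240° (1.7). Total 5.4 kcal/mol.
C is eclipsed. SH at 0° is eclipsed with tBu at 0° (3.6); H at 120° is eclipsed with F at 120° (1.4); CN at 240° is eclipsed with H at 240° (1.1). Total 6.1 kcal/mol.
E(D) − E(C) = 5.4 − 6.1 = -0.7 kcal/mol.

-0.7 kcal/mol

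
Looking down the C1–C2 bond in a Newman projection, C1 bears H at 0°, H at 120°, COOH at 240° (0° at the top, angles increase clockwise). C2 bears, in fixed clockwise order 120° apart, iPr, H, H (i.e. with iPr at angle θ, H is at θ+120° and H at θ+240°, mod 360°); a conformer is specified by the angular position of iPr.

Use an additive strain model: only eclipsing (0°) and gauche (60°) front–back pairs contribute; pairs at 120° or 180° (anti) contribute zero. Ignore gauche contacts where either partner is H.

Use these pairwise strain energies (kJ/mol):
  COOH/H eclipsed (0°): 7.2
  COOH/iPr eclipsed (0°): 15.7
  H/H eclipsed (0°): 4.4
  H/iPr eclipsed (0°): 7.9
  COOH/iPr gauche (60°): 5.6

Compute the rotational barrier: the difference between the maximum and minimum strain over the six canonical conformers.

24.5 kJ/mol

iPr at 0° (eclipsed): H–iPr eclipsed, H–H eclipsed, COOH–H eclipsed; 7.9 + 4.4 + 7.2 = 19.5 kJ/mol.
iPr at 60° (staggered): no non-H gauche contacts → 0.0 kJ/mol.
iPr at 120° (eclipsed): H–H eclipsed, H–iPr eclipsed, COOH–H eclipsed; 4.4 + 7.9 + 7.2 = 19.5 kJ/mol.
iPr at 180° (staggered): COOH–iPr gauche; 5.6 = 5.6 kJ/mol.
iPr at 240° (eclipsed): H–H eclipsed, H–H eclipsed, COOH–iPr eclipsed; 4.4 + 4.4 + 15.7 = 24.5 kJ/mol.
iPr at 300° (staggered): COOH–iPr gauche; 5.6 = 5.6 kJ/mol.
Max at 240° (24.5 kJ/mol), min at 60° (0.0 kJ/mol); barrier = 24.5 kJ/mol.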